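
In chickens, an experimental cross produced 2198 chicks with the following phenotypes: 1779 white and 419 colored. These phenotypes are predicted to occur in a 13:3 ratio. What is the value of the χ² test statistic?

Total ratio parts = 16. Expected numbers out of 2198:
  white: 2198 × 13/16 = 1785.875
  colored: 2198 × 3/16 = 412.125
χ² = Σ (O − E)² / E
  white: (1779 − 1785.875)² / 1785.875 = 0.0265
  colored: (419 − 412.125)² / 412.125 = 0.1147
χ² = 0.0265 + 0.1147 = 0.1412 ≈ 0.141

0.141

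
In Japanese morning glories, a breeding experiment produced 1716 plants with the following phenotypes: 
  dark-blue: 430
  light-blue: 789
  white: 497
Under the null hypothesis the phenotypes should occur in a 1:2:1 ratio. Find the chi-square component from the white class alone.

10.779

Expected counts for N = 1716 under a 1:2:1 ratio (total parts = 4):
  dark-blue: 1716 × 1/4 = 429
  light-blue: 1716 × 2/4 = 858
  white: 1716 × 1/4 = 429
Contribution of white: (497 − 429)² / 429 = 10.7786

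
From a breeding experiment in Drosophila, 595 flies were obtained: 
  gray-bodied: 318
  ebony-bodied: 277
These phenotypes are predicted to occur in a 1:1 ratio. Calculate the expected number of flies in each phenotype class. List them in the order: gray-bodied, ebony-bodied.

Under the 1:1 hypothesis (Σ ratio = 2, N = 595):
  gray-bodied: 595 × 1/2 = 297.5
  ebony-bodied: 595 × 1/2 = 297.5

297.5, 297.5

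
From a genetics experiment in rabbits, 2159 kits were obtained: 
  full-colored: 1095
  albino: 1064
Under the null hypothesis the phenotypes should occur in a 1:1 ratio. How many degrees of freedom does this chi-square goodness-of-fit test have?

A goodness-of-fit test with 2 phenotype classes has df = 2 − 1 = 1.

1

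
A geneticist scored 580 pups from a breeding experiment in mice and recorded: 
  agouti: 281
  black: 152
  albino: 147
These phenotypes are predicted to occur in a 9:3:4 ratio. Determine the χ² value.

23.504

Total ratio parts = 16. Expected numbers out of 580:
  agouti: 580 × 9/16 = 326.25
  black: 580 × 3/16 = 108.75
  albino: 580 × 4/16 = 145
χ² = Σ (O − E)² / E
  agouti: (281 − 326.25)² / 326.25 = 6.2761
  black: (152 − 108.75)² / 108.75 = 17.2006
  albino: (147 − 145)² / 145 = 0.0276
χ² = 6.2761 + 17.2006 + 0.0276 = 23.5043 ≈ 23.504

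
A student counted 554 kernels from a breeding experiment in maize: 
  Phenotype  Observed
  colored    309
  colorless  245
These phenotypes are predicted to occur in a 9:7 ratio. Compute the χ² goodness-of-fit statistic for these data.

0.051

Under the 9:7 hypothesis (Σ ratio = 16, N = 554):
  colored: 554 × 9/16 = 311.625
  colorless: 554 × 7/16 = 242.375
χ² = Σ (O − E)² / E
  colored: (309 − 311.625)² / 311.625 = 0.0221
  colorless: (245 − 242.375)² / 242.375 = 0.0284
χ² = 0.0221 + 0.0284 = 0.0505 ≈ 0.051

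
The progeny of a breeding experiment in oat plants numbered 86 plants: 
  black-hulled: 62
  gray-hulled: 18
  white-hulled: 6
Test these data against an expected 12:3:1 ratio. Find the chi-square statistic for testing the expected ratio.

Under the 12:3:1 hypothesis (Σ ratio = 16, N = 86):
  black-hulled: 86 × 12/16 = 64.5
  gray-hulled: 86 × 3/16 = 16.125
  white-hulled: 86 × 1/16 = 5.375
χ² = Σ (O − E)² / E
  black-hulled: (62 − 64.5)² / 64.5 = 0.0969
  gray-hulled: (18 − 16.125)² / 16.125 = 0.2180
  white-hulled: (6 − 5.375)² / 5.375 = 0.0727
χ² = 0.0969 + 0.2180 + 0.0727 = 0.3876 ≈ 0.388

0.388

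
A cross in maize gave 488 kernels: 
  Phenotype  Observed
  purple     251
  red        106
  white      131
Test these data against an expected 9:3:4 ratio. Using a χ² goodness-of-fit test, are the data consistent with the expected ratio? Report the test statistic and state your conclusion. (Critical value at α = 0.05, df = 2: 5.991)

The 9:3:4 ratio has 16 parts, so with N = 488 the expected counts are:
  purple: 488 × 9/16 = 274.5
  red: 488 × 3/16 = 91.5
  white: 488 × 4/16 = 122
χ² = Σ (O − E)² / E
  purple: (251 − 274.5)² / 274.5 = 2.0118
  red: (106 − 91.5)² / 91.5 = 2.2978
  white: (131 − 122)² / 122 = 0.6639
χ² = 2.0118 + 2.2978 + 0.6639 = 4.9735 ≈ 4.974
Degrees of freedom = 3 − 1 = 2; critical value at α = 0.05 is 5.991.
Since 4.974 < 5.991, we fail to reject the null hypothesis — the data are consistent with the 9:3:4 ratio.

4.974; consistent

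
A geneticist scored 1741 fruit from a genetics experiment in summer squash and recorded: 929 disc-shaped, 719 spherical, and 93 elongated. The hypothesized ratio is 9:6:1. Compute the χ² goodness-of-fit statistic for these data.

The 9:6:1 ratio has 16 parts, so with N = 1741 the expected counts are:
  disc-shaped: 1741 × 9/16 = 979.3125
  spherical: 1741 × 6/16 = 652.875
  elongated: 1741 × 1/16 = 108.8125
χ² = Σ (O − E)² / E
  disc-shaped: (929 − 979.3125)² / 979.3125 = 2.5848
  spherical: (719 − 652.875)² / 652.875 = 6.6973
  elongated: (93 − 108.8125)² / 108.8125 = 2.2979
χ² = 2.5848 + 6.6973 + 2.2979 = 11.580

11.580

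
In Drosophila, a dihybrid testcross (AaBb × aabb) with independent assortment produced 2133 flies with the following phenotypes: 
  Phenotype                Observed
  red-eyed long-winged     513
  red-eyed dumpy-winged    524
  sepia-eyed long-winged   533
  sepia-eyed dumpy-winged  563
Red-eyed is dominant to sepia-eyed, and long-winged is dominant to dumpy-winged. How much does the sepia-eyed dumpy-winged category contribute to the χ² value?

A dihybrid testcross with independent assortment gives a 1:1:1:1 ratio.
Total ratio parts = 4. Expected numbers out of 2133:
  red-eyed long-winged: 2133 × 1/4 = 533.25
  red-eyed dumpy-winged: 2133 × 1/4 = 533.25
  sepia-eyed long-winged: 2133 × 1/4 = 533.25
  sepia-eyed dumpy-winged: 2133 × 1/4 = 533.25
Contribution of sepia-eyed dumpy-winged: (563 − 533.25)² / 533.25 = 1.6598

1.660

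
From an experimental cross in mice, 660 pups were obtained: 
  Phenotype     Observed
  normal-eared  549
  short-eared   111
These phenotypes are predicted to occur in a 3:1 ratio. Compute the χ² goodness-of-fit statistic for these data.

The 3:1 ratio has 4 parts, so with N = 660 the expected counts are:
  normal-eared: 660 × 3/4 = 495
  short-eared: 660 × 1/4 = 165
χ² = Σ (O − E)² / E
  normal-eared: (549 − 495)² / 495 = 5.8909
  short-eared: (111 − 165)² / 165 = 17.6727
χ² = 5.8909 + 17.6727 = 23.5636 ≈ 23.564

23.564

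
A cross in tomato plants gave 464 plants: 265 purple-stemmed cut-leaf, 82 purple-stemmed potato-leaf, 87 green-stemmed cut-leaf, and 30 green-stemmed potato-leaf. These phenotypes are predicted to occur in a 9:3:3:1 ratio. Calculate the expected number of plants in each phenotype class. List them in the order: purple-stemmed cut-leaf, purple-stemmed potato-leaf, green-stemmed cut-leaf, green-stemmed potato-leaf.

261, 87, 87, 29

Under the 9:3:3:1 hypothesis (Σ ratio = 16, N = 464):
  purple-stemmed cut-leaf: 464 × 9/16 = 261
  purple-stemmed potato-leaf: 464 × 3/16 = 87
  green-stemmed cut-leaf: 464 × 3/16 = 87
  green-stemmed potato-leaf: 464 × 1/16 = 29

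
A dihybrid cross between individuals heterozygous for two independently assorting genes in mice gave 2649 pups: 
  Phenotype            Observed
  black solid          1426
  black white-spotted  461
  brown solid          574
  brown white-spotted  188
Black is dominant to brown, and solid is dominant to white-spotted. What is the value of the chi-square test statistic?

20.393

A dihybrid F₂ with independent assortment and complete dominance at both loci gives a 9:3:3:1 phenotypic ratio.
Expected counts for N = 2649 under a 9:3:3:1 ratio (total parts = 16):
  black solid: 2649 × 9/16 = 1490.0625
  black white-spotted: 2649 × 3/16 = 496.6875
  brown solid: 2649 × 3/16 = 496.6875
  brown white-spotted: 2649 × 1/16 = 165.5625
χ² = Σ (O − E)² / E
  black solid: (1426 − 1490.0625)² / 1490.0625 = 2.7542
  black white-spotted: (461 − 496.6875)² / 496.6875 = 2.5642
  brown solid: (574 − 496.6875)² / 496.6875 = 12.0342
  brown white-spotted: (188 − 165.5625)² / 165.5625 = 3.0408
χ² = 2.7542 + 2.5642 + 12.0342 + 3.0408 = 20.3934 ≈ 20.393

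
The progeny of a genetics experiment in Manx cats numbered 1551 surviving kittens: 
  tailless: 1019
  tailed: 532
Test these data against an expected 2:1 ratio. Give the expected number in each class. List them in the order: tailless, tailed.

1034, 517

Under the 2:1 hypothesis (Σ ratio = 3, N = 1551):
  tailless: 1551 × 2/3 = 1034
  tailed: 1551 × 1/3 = 517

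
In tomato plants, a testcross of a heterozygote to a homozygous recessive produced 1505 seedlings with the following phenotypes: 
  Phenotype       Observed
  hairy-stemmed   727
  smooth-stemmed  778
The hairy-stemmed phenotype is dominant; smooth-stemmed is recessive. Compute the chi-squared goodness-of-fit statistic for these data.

A testcross of a heterozygote (Aa × aa) gives a 1:1 phenotypic ratio.
Total ratio parts = 2. Expected numbers out of 1505:
  hairy-stemmed: 1505 × 1/2 = 752.5
  smooth-stemmed: 1505 × 1/2 = 752.5
χ² = Σ (O − E)² / E
  hairy-stemmed: (727 − 752.5)² / 752.5 = 0.8641
  smooth-stemmed: (778 − 752.5)² / 752.5 = 0.8641
χ² = 0.8641 + 0.8641 = 1.7282 ≈ 1.728

1.728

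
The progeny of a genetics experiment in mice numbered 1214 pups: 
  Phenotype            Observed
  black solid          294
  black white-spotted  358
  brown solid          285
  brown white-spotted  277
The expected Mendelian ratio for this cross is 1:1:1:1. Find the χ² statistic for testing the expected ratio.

13.526

Under the 1:1:1:1 hypothesis (Σ ratio = 4, N = 1214):
  black solid: 1214 × 1/4 = 303.5
  black white-spotted: 1214 × 1/4 = 303.5
  brown solid: 1214 × 1/4 = 303.5
  brown white-spotted: 1214 × 1/4 = 303.5
χ² = Σ (O − E)² / E
  black solid: (294 − 303.5)² / 303.5 = 0.2974
  black white-spotted: (358 − 303.5)² / 303.5 = 9.7867
  brown solid: (285 − 303.5)² / 303.5 = 1.1277
  brown white-spotted: (277 − 303.5)² / 303.5 = 2.3138
χ² = 0.2974 + 9.7867 + 1.1277 + 2.3138 = 13.5256 ≈ 13.526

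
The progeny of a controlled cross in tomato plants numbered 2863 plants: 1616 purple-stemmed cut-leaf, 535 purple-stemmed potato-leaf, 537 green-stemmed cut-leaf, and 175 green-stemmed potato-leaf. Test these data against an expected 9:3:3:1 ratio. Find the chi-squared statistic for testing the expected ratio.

0.112

Total ratio parts = 16. Expected numbers out of 2863:
  purple-stemmed cut-leaf: 2863 × 9/16 = 1610.4375
  purple-stemmed potato-leaf: 2863 × 3/16 = 536.8125
  green-stemmed cut-leaf: 2863 × 3/16 = 536.8125
  green-stemmed potato-leaf: 2863 × 1/16 = 178.9375
χ² = Σ (O − E)² / E
  purple-stemmed cut-leaf: (1616 − 1610.4375)² / 1610.4375 = 0.0192
  purple-stemmed potato-leaf: (535 − 536.8125)² / 536.8125 = 0.0061
  green-stemmed cut-leaf: (537 − 536.8125)² / 536.8125 = 0.0001
  green-stemmed potato-leaf: (175 − 178.9375)² / 178.9375 = 0.0866
χ² = 0.0192 + 0.0061 + 0.0001 + 0.0866 = 0.112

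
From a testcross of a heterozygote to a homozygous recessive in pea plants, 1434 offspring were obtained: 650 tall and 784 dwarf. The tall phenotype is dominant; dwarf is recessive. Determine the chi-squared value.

12.522

A testcross of a heterozygote (Aa × aa) gives a 1:1 phenotypic ratio.
Under the 1:1 hypothesis (Σ ratio = 2, N = 1434):
  tall: 1434 × 1/2 = 717
  dwarf: 1434 × 1/2 = 717
χ² = Σ (O − E)² / E
  tall: (650 − 717)² / 717 = 6.2608
  dwarf: (784 − 717)² / 717 = 6.2608
χ² = 6.2608 + 6.2608 = 12.5216 ≈ 12.522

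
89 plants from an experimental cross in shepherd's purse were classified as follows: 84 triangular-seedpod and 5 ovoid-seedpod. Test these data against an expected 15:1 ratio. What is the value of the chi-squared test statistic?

0.061

Under the 15:1 hypothesis (Σ ratio = 16, N = 89):
  triangular-seedpod: 89 × 15/16 = 83.4375
  ovoid-seedpod: 89 × 1/16 = 5.5625
χ² = Σ (O − E)² / E
  triangular-seedpod: (84 − 83.4375)² / 83.4375 = 0.0038
  ovoid-seedpod: (5 − 5.5625)² / 5.5625 = 0.0569
χ² = 0.0038 + 0.0569 = 0.0607 ≈ 0.061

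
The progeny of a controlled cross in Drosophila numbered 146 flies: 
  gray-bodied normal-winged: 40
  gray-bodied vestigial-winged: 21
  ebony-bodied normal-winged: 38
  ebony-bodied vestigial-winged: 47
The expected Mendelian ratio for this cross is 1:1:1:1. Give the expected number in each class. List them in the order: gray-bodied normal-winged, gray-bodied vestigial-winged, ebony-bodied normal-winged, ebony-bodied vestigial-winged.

Expected counts for N = 146 under a 1:1:1:1 ratio (total parts = 4):
  gray-bodied normal-winged: 146 × 1/4 = 36.5
  gray-bodied vestigial-winged: 146 × 1/4 = 36.5
  ebony-bodied normal-winged: 146 × 1/4 = 36.5
  ebony-bodied vestigial-winged: 146 × 1/4 = 36.5

36.5, 36.5, 36.5, 36.5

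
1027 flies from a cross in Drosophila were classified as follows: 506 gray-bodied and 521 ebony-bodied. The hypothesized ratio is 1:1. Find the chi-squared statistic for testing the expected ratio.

0.219

The 1:1 ratio has 2 parts, so with N = 1027 the expected counts are:
  gray-bodied: 1027 × 1/2 = 513.5
  ebony-bodied: 1027 × 1/2 = 513.5
χ² = Σ (O − E)² / E
  gray-bodied: (506 − 513.5)² / 513.5 = 0.1095
  ebony-bodied: (521 − 513.5)² / 513.5 = 0.1095
χ² = 0.1095 + 0.1095 = 0.219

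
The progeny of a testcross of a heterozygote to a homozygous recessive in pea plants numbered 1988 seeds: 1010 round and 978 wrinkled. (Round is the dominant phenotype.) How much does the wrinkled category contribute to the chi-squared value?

0.258

A testcross of a heterozygote (Aa × aa) gives a 1:1 phenotypic ratio.
Expected counts for N = 1988 under a 1:1 ratio (total parts = 2):
  round: 1988 × 1/2 = 994
  wrinkled: 1988 × 1/2 = 994
Contribution of wrinkled: (978 − 994)² / 994 = 0.2575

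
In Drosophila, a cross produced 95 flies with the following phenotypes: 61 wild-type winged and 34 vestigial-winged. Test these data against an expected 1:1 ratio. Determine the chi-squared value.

7.674

Expected counts for N = 95 under a 1:1 ratio (total parts = 2):
  wild-type winged: 95 × 1/2 = 47.5
  vestigial-winged: 95 × 1/2 = 47.5
χ² = Σ (O − E)² / E
  wild-type winged: (61 − 47.5)² / 47.5 = 3.8368
  vestigial-winged: (34 − 47.5)² / 47.5 = 3.8368
χ² = 3.8368 + 3.8368 = 7.6736 ≈ 7.674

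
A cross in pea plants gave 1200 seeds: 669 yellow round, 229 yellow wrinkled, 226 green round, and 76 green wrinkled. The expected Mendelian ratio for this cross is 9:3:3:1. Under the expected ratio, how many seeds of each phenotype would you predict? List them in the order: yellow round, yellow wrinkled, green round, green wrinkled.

675, 225, 225, 75

Under the 9:3:3:1 hypothesis (Σ ratio = 16, N = 1200):
  yellow round: 1200 × 9/16 = 675
  yellow wrinkled: 1200 × 3/16 = 225
  green round: 1200 × 3/16 = 225
  green wrinkled: 1200 × 1/16 = 75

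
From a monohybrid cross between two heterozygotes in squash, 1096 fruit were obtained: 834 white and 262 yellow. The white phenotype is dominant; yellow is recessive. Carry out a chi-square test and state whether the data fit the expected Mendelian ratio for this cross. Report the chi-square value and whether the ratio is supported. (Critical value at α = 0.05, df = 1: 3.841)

0.701; consistent

For a monohybrid cross between heterozygotes with complete dominance, the expected phenotypic ratio is 3:1.
Under the 3:1 hypothesis (Σ ratio = 4, N = 1096):
  white: 1096 × 3/4 = 822
  yellow: 1096 × 1/4 = 274
χ² = Σ (O − E)² / E
  white: (834 − 822)² / 822 = 0.1752
  yellow: (262 − 274)² / 274 = 0.5255
χ² = 0.1752 + 0.5255 = 0.7007 ≈ 0.701
Degrees of freedom = 2 − 1 = 1; critical value at α = 0.05 is 3.841.
Since 0.701 < 3.841, we fail to reject the null hypothesis — the data are consistent with the 3:1 ratio.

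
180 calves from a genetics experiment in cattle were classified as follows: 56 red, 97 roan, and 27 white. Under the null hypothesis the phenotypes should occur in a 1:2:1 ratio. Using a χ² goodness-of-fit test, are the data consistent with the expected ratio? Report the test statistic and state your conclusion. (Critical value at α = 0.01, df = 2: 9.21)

10.433; not consistent

Total ratio parts = 4. Expected numbers out of 180:
  red: 180 × 1/4 = 45
  roan: 180 × 2/4 = 90
  white: 180 × 1/4 = 45
χ² = Σ (O − E)² / E
  red: (56 − 45)² / 45 = 2.6889
  roan: (97 − 90)² / 90 = 0.5444
  white: (27 − 45)² / 45 = 7.2000
χ² = 2.6889 + 0.5444 + 7.2000 = 10.4333 ≈ 10.433
Degrees of freedom = 3 − 1 = 2; critical value at α = 0.01 is 9.21.
Since 10.433 > 9.21, we reject the null hypothesis — the data do not fit the 1:2:1 ratio.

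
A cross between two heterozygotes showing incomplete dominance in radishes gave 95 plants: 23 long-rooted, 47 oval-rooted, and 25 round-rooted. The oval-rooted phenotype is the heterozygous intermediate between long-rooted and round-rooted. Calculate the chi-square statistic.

With incomplete dominance, a heterozygote × heterozygote cross gives a 1:2:1 phenotypic ratio.
Under the 1:2:1 hypothesis (Σ ratio = 4, N = 95):
  long-rooted: 95 × 1/4 = 23.75
  oval-rooted: 95 × 2/4 = 47.5
  round-rooted: 95 × 1/4 = 23.75
χ² = Σ (O − E)² / E
  long-rooted: (23 − 23.75)² / 23.75 = 0.0237
  oval-rooted: (47 − 47.5)² / 47.5 = 0.0053
  round-rooted: (25 − 23.75)² / 23.75 = 0.0658
χ² = 0.0237 + 0.0053 + 0.0658 = 0.0948 ≈ 0.095

0.095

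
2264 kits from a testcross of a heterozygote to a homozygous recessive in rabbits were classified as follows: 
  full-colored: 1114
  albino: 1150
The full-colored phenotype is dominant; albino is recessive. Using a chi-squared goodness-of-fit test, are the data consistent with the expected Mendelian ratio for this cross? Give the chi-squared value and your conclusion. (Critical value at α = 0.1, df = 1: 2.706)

0.572; consistent

A testcross of a heterozygote (Aa × aa) gives a 1:1 phenotypic ratio.
The 1:1 ratio has 2 parts, so with N = 2264 the expected counts are:
  full-colored: 2264 × 1/2 = 1132
  albino: 2264 × 1/2 = 1132
χ² = Σ (O − E)² / E
  full-colored: (1114 − 1132)² / 1132 = 0.2862
  albino: (1150 − 1132)² / 1132 = 0.2862
χ² = 0.2862 + 0.2862 = 0.5724 ≈ 0.572
Degrees of freedom = 2 − 1 = 1; critical value at α = 0.1 is 2.706.
Since 0.572 < 2.706, we fail to reject the null hypothesis — the data are consistent with the 1:1 ratio.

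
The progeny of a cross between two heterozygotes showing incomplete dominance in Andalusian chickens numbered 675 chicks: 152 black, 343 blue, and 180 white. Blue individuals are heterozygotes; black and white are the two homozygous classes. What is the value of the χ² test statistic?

2.502

With incomplete dominance, a heterozygote × heterozygote cross gives a 1:2:1 phenotypic ratio.
Under the 1:2:1 hypothesis (Σ ratio = 4, N = 675):
  black: 675 × 1/4 = 168.75
  blue: 675 × 2/4 = 337.5
  white: 675 × 1/4 = 168.75
χ² = Σ (O − E)² / E
  black: (152 − 168.75)² / 168.75 = 1.6626
  blue: (343 − 337.5)² / 337.5 = 0.0896
  white: (180 − 168.75)² / 168.75 = 0.7500
χ² = 1.6626 + 0.0896 + 0.7500 = 2.5022 ≈ 2.502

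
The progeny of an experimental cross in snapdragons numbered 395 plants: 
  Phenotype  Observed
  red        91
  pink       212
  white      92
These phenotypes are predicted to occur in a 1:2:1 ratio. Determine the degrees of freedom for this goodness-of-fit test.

2

A goodness-of-fit test with 3 phenotype classes has df = 3 − 1 = 2.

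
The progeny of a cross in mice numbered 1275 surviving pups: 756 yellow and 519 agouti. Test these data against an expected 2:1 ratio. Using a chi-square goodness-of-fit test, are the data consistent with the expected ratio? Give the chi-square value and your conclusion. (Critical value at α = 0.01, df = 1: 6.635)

31.186; not consistent

Expected counts for N = 1275 under a 2:1 ratio (total parts = 3):
  yellow: 1275 × 2/3 = 850
  agouti: 1275 × 1/3 = 425
χ² = Σ (O − E)² / E
  yellow: (756 − 850)² / 850 = 10.3953
  agouti: (519 − 425)² / 425 = 20.7906
χ² = 10.3953 + 20.7906 = 31.1859 ≈ 31.186
Degrees of freedom = 2 − 1 = 1; critical value at α = 0.01 is 6.635.
Since 31.186 > 6.635, we reject the null hypothesis — the data do not fit the 2:1 ratio.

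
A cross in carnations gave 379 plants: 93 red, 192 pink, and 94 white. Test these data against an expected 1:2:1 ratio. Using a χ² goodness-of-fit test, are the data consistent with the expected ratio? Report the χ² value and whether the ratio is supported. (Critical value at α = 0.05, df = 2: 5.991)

0.071; consistent

The 1:2:1 ratio has 4 parts, so with N = 379 the expected counts are:
  red: 379 × 1/4 = 94.75
  pink: 379 × 2/4 = 189.5
  white: 379 × 1/4 = 94.75
χ² = Σ (O − E)² / E
  red: (93 − 94.75)² / 94.75 = 0.0323
  pink: (192 − 189.5)² / 189.5 = 0.0330
  white: (94 − 94.75)² / 94.75 = 0.0059
χ² = 0.0323 + 0.0330 + 0.0059 = 0.0712 ≈ 0.071
Degrees of freedom = 3 − 1 = 2; critical value at α = 0.05 is 5.991.
Since 0.071 < 5.991, we fail to reject the null hypothesis — the data are consistent with the 1:2:1 ratio.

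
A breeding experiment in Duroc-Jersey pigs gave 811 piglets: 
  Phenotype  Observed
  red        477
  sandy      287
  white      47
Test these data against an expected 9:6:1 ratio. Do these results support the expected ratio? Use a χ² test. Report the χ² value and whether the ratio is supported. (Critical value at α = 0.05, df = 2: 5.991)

Total ratio parts = 16. Expected numbers out of 811:
  red: 811 × 9/16 = 456.1875
  sandy: 811 × 6/16 = 304.125
  white: 811 × 1/16 = 50.6875
χ² = Σ (O − E)² / E
  red: (477 − 456.1875)² / 456.1875 = 0.9495
  sandy: (287 − 304.125)² / 304.125 = 0.9643
  white: (47 − 50.6875)² / 50.6875 = 0.2683
χ² = 0.9495 + 0.9643 + 0.2683 = 2.1821 ≈ 2.182
Degrees of freedom = 3 − 1 = 2; critical value at α = 0.05 is 5.991.
Since 2.182 < 5.991, we fail to reject the null hypothesis — the data are consistent with the 9:6:1 ratio.

2.182; consistent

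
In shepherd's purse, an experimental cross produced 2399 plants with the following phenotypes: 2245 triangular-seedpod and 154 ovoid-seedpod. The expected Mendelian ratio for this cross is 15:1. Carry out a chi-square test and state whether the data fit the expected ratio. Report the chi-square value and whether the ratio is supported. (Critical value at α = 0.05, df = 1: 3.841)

0.117; consistent

Under the 15:1 hypothesis (Σ ratio = 16, N = 2399):
  triangular-seedpod: 2399 × 15/16 = 2249.0625
  ovoid-seedpod: 2399 × 1/16 = 149.9375
χ² = Σ (O − E)² / E
  triangular-seedpod: (2245 − 2249.0625)² / 2249.0625 = 0.0073
  ovoid-seedpod: (154 − 149.9375)² / 149.9375 = 0.1101
χ² = 0.0073 + 0.1101 = 0.1174 ≈ 0.117
Degrees of freedom = 2 − 1 = 1; critical value at α = 0.05 is 3.841.
Since 0.117 < 3.841, we fail to reject the null hypothesis — the data are consistent with the 15:1 ratio.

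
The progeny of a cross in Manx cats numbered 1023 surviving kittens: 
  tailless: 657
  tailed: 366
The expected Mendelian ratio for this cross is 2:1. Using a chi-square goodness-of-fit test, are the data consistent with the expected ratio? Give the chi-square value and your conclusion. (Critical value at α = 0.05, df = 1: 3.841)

2.749; consistent

Total ratio parts = 3. Expected numbers out of 1023:
  tailless: 1023 × 2/3 = 682
  tailed: 1023 × 1/3 = 341
χ² = Σ (O − E)² / E
  tailless: (657 − 682)² / 682 = 0.9164
  tailed: (366 − 341)² / 341 = 1.8328
χ² = 0.9164 + 1.8328 = 2.7492 ≈ 2.749
Degrees of freedom = 2 − 1 = 1; critical value at α = 0.05 is 3.841.
Since 2.749 < 3.841, we fail to reject the null hypothesis — the data are consistent with the 2:1 ratio.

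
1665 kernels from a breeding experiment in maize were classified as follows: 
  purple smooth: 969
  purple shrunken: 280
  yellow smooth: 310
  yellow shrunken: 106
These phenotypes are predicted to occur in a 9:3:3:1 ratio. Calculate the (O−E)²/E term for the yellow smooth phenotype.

0.015

Under the 9:3:3:1 hypothesis (Σ ratio = 16, N = 1665):
  purple smooth: 1665 × 9/16 = 936.5625
  purple shrunken: 1665 × 3/16 = 312.1875
  yellow smooth: 1665 × 3/16 = 312.1875
  yellow shrunken: 1665 × 1/16 = 104.0625
Contribution of yellow smooth: (310 − 312.1875)² / 312.1875 = 0.0153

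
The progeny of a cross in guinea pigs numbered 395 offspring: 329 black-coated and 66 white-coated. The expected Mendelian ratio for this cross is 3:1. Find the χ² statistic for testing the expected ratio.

Total ratio parts = 4. Expected numbers out of 395:
  black-coated: 395 × 3/4 = 296.25
  white-coated: 395 × 1/4 = 98.75
χ² = Σ (O − E)² / E
  black-coated: (329 − 296.25)² / 296.25 = 3.6205
  white-coated: (66 − 98.75)² / 98.75 = 10.8614
χ² = 3.6205 + 10.8614 = 14.4819 ≈ 14.482

14.482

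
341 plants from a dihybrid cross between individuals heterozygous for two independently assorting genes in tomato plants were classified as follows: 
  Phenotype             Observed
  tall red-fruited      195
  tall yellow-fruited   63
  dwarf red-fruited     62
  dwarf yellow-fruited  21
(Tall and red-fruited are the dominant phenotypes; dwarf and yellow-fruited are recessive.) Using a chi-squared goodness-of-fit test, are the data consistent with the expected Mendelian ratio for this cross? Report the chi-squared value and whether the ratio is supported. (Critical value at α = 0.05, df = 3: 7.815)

A dihybrid F₂ with independent assortment and complete dominance at both loci gives a 9:3:3:1 phenotypic ratio.
Expected counts for N = 341 under a 9:3:3:1 ratio (total parts = 16):
  tall red-fruited: 341 × 9/16 = 191.8125
  tall yellow-fruited: 341 × 3/16 = 63.9375
  dwarf red-fruited: 341 × 3/16 = 63.9375
  dwarf yellow-fruited: 341 × 1/16 = 21.3125
χ² = Σ (O − E)² / E
  tall red-fruited: (195 − 191.8125)² / 191.8125 = 0.0530
  tall yellow-fruited: (63 − 63.9375)² / 63.9375 = 0.0137
  dwarf red-fruited: (62 − 63.9375)² / 63.9375 = 0.0587
  dwarf yellow-fruited: (21 − 21.3125)² / 21.3125 = 0.0046
χ² = 0.0530 + 0.0137 + 0.0587 + 0.0046 = 0.130
Degrees of freedom = 4 − 1 = 3; critical value at α = 0.05 is 7.815.
Since 0.130 < 7.815, we fail to reject the null hypothesis — the data are consistent with the 9:3:3:1 ratio.

0.130; consistent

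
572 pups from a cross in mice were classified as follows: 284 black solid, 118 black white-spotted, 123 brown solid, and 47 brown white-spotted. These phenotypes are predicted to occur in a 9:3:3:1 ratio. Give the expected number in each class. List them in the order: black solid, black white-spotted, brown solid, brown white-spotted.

The 9:3:3:1 ratio has 16 parts, so with N = 572 the expected counts are:
  black solid: 572 × 9/16 = 321.75
  black white-spotted: 572 × 3/16 = 107.25
  brown solid: 572 × 3/16 = 107.25
  brown white-spotted: 572 × 1/16 = 35.75

321.75, 107.25, 107.25, 35.75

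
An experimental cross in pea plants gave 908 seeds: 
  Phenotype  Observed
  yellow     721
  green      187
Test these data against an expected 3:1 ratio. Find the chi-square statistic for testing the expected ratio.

Total ratio parts = 4. Expected numbers out of 908:
  yellow: 908 × 3/4 = 681
  green: 908 × 1/4 = 227
χ² = Σ (O − E)² / E
  yellow: (721 − 681)² / 681 = 2.3495
  green: (187 − 227)² / 227 = 7.0485
χ² = 2.3495 + 7.0485 = 9.398

9.398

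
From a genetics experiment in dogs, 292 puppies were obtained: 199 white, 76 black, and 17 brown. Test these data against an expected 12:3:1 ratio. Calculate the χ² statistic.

Under the 12:3:1 hypothesis (Σ ratio = 16, N = 292):
  white: 292 × 12/16 = 219
  black: 292 × 3/16 = 54.75
  brown: 292 × 1/16 = 18.25
χ² = Σ (O − E)² / E
  white: (199 − 219)² / 219 = 1.8265
  black: (76 − 54.75)² / 54.75 = 8.2477
  brown: (17 − 18.25)² / 18.25 = 0.0856
χ² = 1.8265 + 8.2477 + 0.0856 = 10.1598 ≈ 10.160

10.160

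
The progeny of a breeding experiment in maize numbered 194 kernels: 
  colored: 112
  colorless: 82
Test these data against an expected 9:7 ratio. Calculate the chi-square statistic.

The 9:7 ratio has 16 parts, so with N = 194 the expected counts are:
  colored: 194 × 9/16 = 109.125
  colorless: 194 × 7/16 = 84.875
χ² = Σ (O − E)² / E
  colored: (112 − 109.125)² / 109.125 = 0.0757
  colorless: (82 − 84.875)² / 84.875 = 0.0974
χ² = 0.0757 + 0.0974 = 0.1731 ≈ 0.173

0.173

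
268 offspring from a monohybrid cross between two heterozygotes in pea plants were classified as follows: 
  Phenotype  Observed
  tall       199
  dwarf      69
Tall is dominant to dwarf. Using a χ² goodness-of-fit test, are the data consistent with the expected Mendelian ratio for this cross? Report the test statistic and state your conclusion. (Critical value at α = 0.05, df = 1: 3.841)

0.080; consistent

For a monohybrid cross between heterozygotes with complete dominance, the expected phenotypic ratio is 3:1.
Under the 3:1 hypothesis (Σ ratio = 4, N = 268):
  tall: 268 × 3/4 = 201
  dwarf: 268 × 1/4 = 67
χ² = Σ (O − E)² / E
  tall: (199 − 201)² / 201 = 0.0199
  dwarf: (69 − 67)² / 67 = 0.0597
χ² = 0.0199 + 0.0597 = 0.0796 ≈ 0.080
Degrees of freedom = 2 − 1 = 1; critical value at α = 0.05 is 3.841.
Since 0.080 < 3.841, we fail to reject the null hypothesis — the data are consistent with the 3:1 ratio.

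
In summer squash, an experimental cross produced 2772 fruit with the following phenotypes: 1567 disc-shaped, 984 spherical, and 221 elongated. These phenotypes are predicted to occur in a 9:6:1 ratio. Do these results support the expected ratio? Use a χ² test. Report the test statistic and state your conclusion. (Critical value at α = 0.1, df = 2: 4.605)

16.162; not consistent

Under the 9:6:1 hypothesis (Σ ratio = 16, N = 2772):
  disc-shaped: 2772 × 9/16 = 1559.25
  spherical: 2772 × 6/16 = 1039.5
  elongated: 2772 × 1/16 = 173.25
χ² = Σ (O − E)² / E
  disc-shaped: (1567 − 1559.25)² / 1559.25 = 0.0385
  spherical: (984 − 1039.5)² / 1039.5 = 2.9632
  elongated: (221 − 173.25)² / 173.25 = 13.1605
χ² = 0.0385 + 2.9632 + 13.1605 = 16.1622 ≈ 16.162
Degrees of freedom = 3 − 1 = 2; critical value at α = 0.1 is 4.605.
Since 16.162 > 4.605, we reject the null hypothesis — the data do not fit the 9:6:1 ratio.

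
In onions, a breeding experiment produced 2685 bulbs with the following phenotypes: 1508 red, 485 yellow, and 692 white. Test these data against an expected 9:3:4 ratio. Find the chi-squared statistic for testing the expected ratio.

Total ratio parts = 16. Expected numbers out of 2685:
  red: 2685 × 9/16 = 1510.3125
  yellow: 2685 × 3/16 = 503.4375
  white: 2685 × 4/16 = 671.25
χ² = Σ (O − E)² / E
  red: (1508 − 1510.3125)² / 1510.3125 = 0.0035
  yellow: (485 − 503.4375)² / 503.4375 = 0.6752
  white: (692 − 671.25)² / 671.25 = 0.6414
χ² = 0.0035 + 0.6752 + 0.6414 = 1.3201 ≈ 1.320

1.320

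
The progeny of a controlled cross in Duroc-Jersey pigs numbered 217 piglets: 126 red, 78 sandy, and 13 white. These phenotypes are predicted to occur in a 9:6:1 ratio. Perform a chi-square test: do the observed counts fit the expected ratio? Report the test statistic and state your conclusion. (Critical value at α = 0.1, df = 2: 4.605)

The 9:6:1 ratio has 16 parts, so with N = 217 the expected counts are:
  red: 217 × 9/16 = 122.0625
  sandy: 217 × 6/16 = 81.375
  white: 217 × 1/16 = 13.5625
χ² = Σ (O − E)² / E
  red: (126 − 122.0625)² / 122.0625 = 0.1270
  sandy: (78 − 81.375)² / 81.375 = 0.1400
  white: (13 − 13.5625)² / 13.5625 = 0.0233
χ² = 0.1270 + 0.1400 + 0.0233 = 0.2903 ≈ 0.290
Degrees of freedom = 3 − 1 = 2; critical value at α = 0.1 is 4.605.
Since 0.290 < 4.605, we fail to reject the null hypothesis — the data are consistent with the 9:6:1 ratio.

0.290; consistent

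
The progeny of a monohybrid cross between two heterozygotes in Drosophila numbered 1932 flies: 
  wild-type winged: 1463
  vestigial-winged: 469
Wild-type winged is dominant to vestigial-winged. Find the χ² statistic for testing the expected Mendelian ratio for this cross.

For a monohybrid cross between heterozygotes with complete dominance, the expected phenotypic ratio is 3:1.
Expected counts for N = 1932 under a 3:1 ratio (total parts = 4):
  wild-type winged: 1932 × 3/4 = 1449
  vestigial-winged: 1932 × 1/4 = 483
χ² = Σ (O − E)² / E
  wild-type winged: (1463 − 1449)² / 1449 = 0.1353
  vestigial-winged: (469 − 483)² / 483 = 0.4058
χ² = 0.1353 + 0.4058 = 0.5411 ≈ 0.541

0.541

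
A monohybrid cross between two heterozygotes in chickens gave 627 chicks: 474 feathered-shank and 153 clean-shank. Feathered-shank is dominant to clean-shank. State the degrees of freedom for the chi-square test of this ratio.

For a monohybrid cross between heterozygotes with complete dominance, the expected phenotypic ratio is 3:1.
A goodness-of-fit test with 2 phenotype classes has df = 2 − 1 = 1.

1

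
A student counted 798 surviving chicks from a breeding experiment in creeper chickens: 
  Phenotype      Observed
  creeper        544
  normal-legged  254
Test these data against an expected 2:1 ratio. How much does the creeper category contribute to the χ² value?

0.271

Expected counts for N = 798 under a 2:1 ratio (total parts = 3):
  creeper: 798 × 2/3 = 532
  normal-legged: 798 × 1/3 = 266
Contribution of creeper: (544 − 532)² / 532 = 0.2707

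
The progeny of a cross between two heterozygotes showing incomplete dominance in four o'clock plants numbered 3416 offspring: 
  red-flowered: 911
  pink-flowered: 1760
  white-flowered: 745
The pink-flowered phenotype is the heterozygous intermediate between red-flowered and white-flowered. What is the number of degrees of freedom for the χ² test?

With incomplete dominance, a heterozygote × heterozygote cross gives a 1:2:1 phenotypic ratio.
A goodness-of-fit test with 3 phenotype classes has df = 3 − 1 = 2.

2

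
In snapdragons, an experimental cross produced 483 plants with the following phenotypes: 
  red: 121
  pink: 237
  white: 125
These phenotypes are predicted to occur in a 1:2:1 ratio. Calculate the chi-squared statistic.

0.234

Expected counts for N = 483 under a 1:2:1 ratio (total parts = 4):
  red: 483 × 1/4 = 120.75
  pink: 483 × 2/4 = 241.5
  white: 483 × 1/4 = 120.75
χ² = Σ (O − E)² / E
  red: (121 − 120.75)² / 120.75 = 0.0005
  pink: (237 − 241.5)² / 241.5 = 0.0839
  white: (125 − 120.75)² / 120.75 = 0.1496
χ² = 0.0005 + 0.0839 + 0.1496 = 0.234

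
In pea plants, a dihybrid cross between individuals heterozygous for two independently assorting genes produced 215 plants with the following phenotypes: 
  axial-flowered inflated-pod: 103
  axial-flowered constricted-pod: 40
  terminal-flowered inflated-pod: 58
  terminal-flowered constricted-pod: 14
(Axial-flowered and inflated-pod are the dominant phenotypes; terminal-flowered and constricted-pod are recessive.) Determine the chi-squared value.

A dihybrid F₂ with independent assortment and complete dominance at both loci gives a 9:3:3:1 phenotypic ratio.
The 9:3:3:1 ratio has 16 parts, so with N = 215 the expected counts are:
  axial-flowered inflated-pod: 215 × 9/16 = 120.9375
  axial-flowered constricted-pod: 215 × 3/16 = 40.3125
  terminal-flowered inflated-pod: 215 × 3/16 = 40.3125
  terminal-flowered constricted-pod: 215 × 1/16 = 13.4375
χ² = Σ (O − E)² / E
  axial-flowered inflated-pod: (103 − 120.9375)² / 120.9375 = 2.6605
  axial-flowered constricted-pod: (40 − 40.3125)² / 40.3125 = 0.0024
  terminal-flowered inflated-pod: (58 − 40.3125)² / 40.3125 = 7.7606
  terminal-flowered constricted-pod: (14 − 13.4375)² / 13.4375 = 0.0235
χ² = 2.6605 + 0.0024 + 7.7606 + 0.0235 = 10.447

10.447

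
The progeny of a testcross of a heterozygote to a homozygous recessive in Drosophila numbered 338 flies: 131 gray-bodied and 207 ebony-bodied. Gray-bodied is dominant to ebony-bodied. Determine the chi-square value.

17.089

A testcross of a heterozygote (Aa × aa) gives a 1:1 phenotypic ratio.
Under the 1:1 hypothesis (Σ ratio = 2, N = 338):
  gray-bodied: 338 × 1/2 = 169
  ebony-bodied: 338 × 1/2 = 169
χ² = Σ (O − E)² / E
  gray-bodied: (131 − 169)² / 169 = 8.5444
  ebony-bodied: (207 − 169)² / 169 = 8.5444
χ² = 8.5444 + 8.5444 = 17.0888 ≈ 17.089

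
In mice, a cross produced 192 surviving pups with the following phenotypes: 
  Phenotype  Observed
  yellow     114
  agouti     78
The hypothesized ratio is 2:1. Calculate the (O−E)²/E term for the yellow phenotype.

The 2:1 ratio has 3 parts, so with N = 192 the expected counts are:
  yellow: 192 × 2/3 = 128
  agouti: 192 × 1/3 = 64
Contribution of yellow: (114 − 128)² / 128 = 1.5312

1.531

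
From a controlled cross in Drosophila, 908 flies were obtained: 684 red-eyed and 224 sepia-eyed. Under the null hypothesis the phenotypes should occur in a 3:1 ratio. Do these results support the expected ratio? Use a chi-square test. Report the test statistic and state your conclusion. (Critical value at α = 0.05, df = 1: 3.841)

0.053; consistent

Expected counts for N = 908 under a 3:1 ratio (total parts = 4):
  red-eyed: 908 × 3/4 = 681
  sepia-eyed: 908 × 1/4 = 227
χ² = Σ (O − E)² / E
  red-eyed: (684 − 681)² / 681 = 0.0132
  sepia-eyed: (224 − 227)² / 227 = 0.0396
χ² = 0.0132 + 0.0396 = 0.0528 ≈ 0.053
Degrees of freedom = 2 − 1 = 1; critical value at α = 0.05 is 3.841.
Since 0.053 < 3.841, we fail to reject the null hypothesis — the data are consistent with the 3:1 ratio.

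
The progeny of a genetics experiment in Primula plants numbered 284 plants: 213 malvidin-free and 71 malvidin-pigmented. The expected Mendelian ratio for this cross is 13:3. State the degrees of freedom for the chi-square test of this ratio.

1

A goodness-of-fit test with 2 phenotype classes has df = 2 − 1 = 1.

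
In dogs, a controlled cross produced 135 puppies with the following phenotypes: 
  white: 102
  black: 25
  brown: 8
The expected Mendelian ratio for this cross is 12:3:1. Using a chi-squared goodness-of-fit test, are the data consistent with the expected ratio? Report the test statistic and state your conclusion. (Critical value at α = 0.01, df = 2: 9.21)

Under the 12:3:1 hypothesis (Σ ratio = 16, N = 135):
  white: 135 × 12/16 = 101.25
  black: 135 × 3/16 = 25.3125
  brown: 135 × 1/16 = 8.4375
χ² = Σ (O − E)² / E
  white: (102 − 101.25)² / 101.25 = 0.0056
  black: (25 − 25.3125)² / 25.3125 = 0.0039
  brown: (8 − 8.4375)² / 8.4375 = 0.0227
χ² = 0.0056 + 0.0039 + 0.0227 = 0.0322 ≈ 0.032
Degrees of freedom = 3 − 1 = 2; critical value at α = 0.01 is 9.21.
Since 0.032 < 9.21, we fail to reject the null hypothesis — the data are consistent with the 12:3:1 ratio.

0.032; consistent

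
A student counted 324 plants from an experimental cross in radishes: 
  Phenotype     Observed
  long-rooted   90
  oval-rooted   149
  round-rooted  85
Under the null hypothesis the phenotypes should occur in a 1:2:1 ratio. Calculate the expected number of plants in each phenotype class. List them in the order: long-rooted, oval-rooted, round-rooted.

Total ratio parts = 4. Expected numbers out of 324:
  long-rooted: 324 × 1/4 = 81
  oval-rooted: 324 × 2/4 = 162
  round-rooted: 324 × 1/4 = 81

81, 162, 81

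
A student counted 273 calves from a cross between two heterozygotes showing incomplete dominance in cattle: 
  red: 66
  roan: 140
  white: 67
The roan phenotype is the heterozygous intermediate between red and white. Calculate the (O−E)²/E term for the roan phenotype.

With incomplete dominance, a heterozygote × heterozygote cross gives a 1:2:1 phenotypic ratio.
The 1:2:1 ratio has 4 parts, so with N = 273 the expected counts are:
  red: 273 × 1/4 = 68.25
  roan: 273 × 2/4 = 136.5
  white: 273 × 1/4 = 68.25
Contribution of roan: (140 − 136.5)² / 136.5 = 0.0897

0.090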